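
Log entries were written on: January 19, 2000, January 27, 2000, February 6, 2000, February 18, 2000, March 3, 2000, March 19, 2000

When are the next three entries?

Intervals are 8, 10, 12, 14, 16 days — an arithmetic progression with common difference 2.
Next gap: 18 days. March 19, 2000 + 18 days = April 6, 2000.
Next gap: 20 days. April 6, 2000 + 20 days = April 26, 2000.
Next gap: 22 days. April 26, 2000 + 22 days = May 18, 2000.

April 6, 2000; April 26, 2000; May 18, 2000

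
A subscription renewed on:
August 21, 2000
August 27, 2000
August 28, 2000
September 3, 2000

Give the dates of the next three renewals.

The gap pattern 6, 1, 6 repeats every 2 events.
These are the Mondays and Sundays of each week.
The following Monday is September 4, 2000.
The following Sunday is September 10, 2000.
The following Monday is September 11, 2000.

September 4, 2000; September 10, 2000; September 11, 2000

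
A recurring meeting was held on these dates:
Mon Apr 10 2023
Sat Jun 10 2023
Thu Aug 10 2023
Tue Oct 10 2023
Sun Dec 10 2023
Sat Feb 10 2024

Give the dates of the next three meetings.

Gaps: 61, 61, 61, 61, 62 days — not constant. Every event is on the 10th of the month.
Pattern: the 10th of every 2 months.
Next: April 2024 → Wed Apr 10 2024.
Next: June 2024 → Mon Jun 10 2024.
August 2024: Sat Aug 10 2024.

Wed Apr 10 2024, Mon Jun 10 2024, Sat Aug 10 2024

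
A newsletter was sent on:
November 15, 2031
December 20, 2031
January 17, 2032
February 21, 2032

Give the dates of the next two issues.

March 20, 2032; April 17, 2032

Gaps: 35, 28, 35 days — a mix of 28 and 35. Every date is a Saturday.
Each is the 3rd Saturday of its month.
March 2032 — 3rd Saturday is March 20, 2032.
April 2032 — 3rd Saturday is April 17, 2032.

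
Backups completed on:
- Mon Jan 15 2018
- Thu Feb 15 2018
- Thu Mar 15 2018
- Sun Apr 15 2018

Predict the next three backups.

Tue May 15 2018, Fri Jun 15 2018, Sun Jul 15 2018

Each date is the 15th; the gaps (31, 28, 31) track the month lengths.
The rule is the 15th of each month.
Next: May 2018 → Tue May 15 2018.
Next: June 2018 → Fri Jun 15 2018.
July 2018: Sun Jul 15 2018.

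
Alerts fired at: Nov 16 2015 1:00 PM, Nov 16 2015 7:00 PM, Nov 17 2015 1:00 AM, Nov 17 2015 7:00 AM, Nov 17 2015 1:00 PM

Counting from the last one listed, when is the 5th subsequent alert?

Nov 18 2015 7:00 PM

Gaps: 6, 6, 6, 6 hours — each event is 6 hours after the previous one.
Nov 17 2015 1:00 PM + 6 h = Nov 17 2015 7:00 PM.
Nov 17 2015 7:00 PM + 6 h = Nov 18 2015 1:00 AM.
Nov 18 2015 1:00 AM + 6 h = Nov 18 2015 7:00 AM.
Nov 18 2015 7:00 AM + 6 h = Nov 18 2015 1:00 PM.
Nov 18 2015 1:00 PM + 6 h = Nov 18 2015 7:00 PM.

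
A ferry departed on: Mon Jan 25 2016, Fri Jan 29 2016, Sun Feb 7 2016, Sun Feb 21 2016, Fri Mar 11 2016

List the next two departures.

The spacing grows by 5 each time: 4, 9, 14, 19 days.
Next gap: 24 days. Fri Mar 11 2016 + 24 days = Mon Apr 4 2016.
Next gap: 29 days. Mon Apr 4 2016 + 29 days = Tue May 3 2016.

Mon Apr 4 2016, Tue May 3 2016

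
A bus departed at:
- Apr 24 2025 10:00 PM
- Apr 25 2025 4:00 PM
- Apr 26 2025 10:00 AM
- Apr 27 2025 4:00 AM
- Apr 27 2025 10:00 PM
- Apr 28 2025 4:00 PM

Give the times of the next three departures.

Apr 29 2025 10:00 AM, Apr 30 2025 4:00 AM, Apr 30 2025 10:00 PM

Gaps: 18, 18, 18, 18, 18 hours — each event is 18 hours after the previous one.
Apr 28 2025 4:00 PM + 18 h = Apr 29 2025 10:00 AM.
Apr 29 2025 10:00 AM + 18 h = Apr 30 2025 4:00 AM.
Apr 30 2025 4:00 AM + 18 h = Apr 30 2025 10:00 PM.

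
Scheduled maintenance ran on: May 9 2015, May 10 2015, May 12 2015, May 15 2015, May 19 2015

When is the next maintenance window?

May 24 2015

The spacing grows by 1 each time: 1, 2, 3, 4 days.
Next gap: 5 days. May 19 2015 + 5 days = May 24 2015.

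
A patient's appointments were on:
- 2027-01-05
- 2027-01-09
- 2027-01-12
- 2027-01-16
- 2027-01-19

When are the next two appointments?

Every event lands on a Tuesday or Saturday (gaps cycle 4, 3, 4, 3).
So the schedule is: every Tuesday and Saturday.
Next Saturday: 2027-01-23.
Next Tuesday: 2027-01-26.

2027-01-23, 2027-01-26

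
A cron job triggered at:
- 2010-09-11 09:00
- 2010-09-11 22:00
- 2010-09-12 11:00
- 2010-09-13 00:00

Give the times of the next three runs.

The interval is a steady 13 hours (13, 13, 13).
2010-09-13 00:00 + 13 h = 2010-09-13 13:00.
2010-09-13 13:00 + 13 h = 2010-09-14 02:00.
2010-09-14 02:00 + 13 h = 2010-09-14 15:00.

2010-09-13 13:00, 2010-09-14 02:00, 2010-09-14 15:00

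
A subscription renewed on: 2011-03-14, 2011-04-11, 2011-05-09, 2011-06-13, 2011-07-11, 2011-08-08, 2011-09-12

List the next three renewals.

These are Mondays at 28- or 35-day spacing (28, 28, 35, 28, 28, 35).
The pattern: 2nd Monday of the month.
2nd Monday of October 2011: 2011-10-10.
November 2011 — 2nd Monday is 2011-11-14.
December 2011 — 2nd Monday is 2011-12-12.

2011-10-10, 2011-11-14, 2011-12-12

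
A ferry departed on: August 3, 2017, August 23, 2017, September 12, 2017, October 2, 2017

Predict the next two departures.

October 22, 2017; November 11, 2017

Gaps between consecutive events: 20, 20, 20 days — a constant 20-day interval.
October 2, 2017 + 20 days = October 22, 2017.
October 22, 2017 + 20 days = November 11, 2017.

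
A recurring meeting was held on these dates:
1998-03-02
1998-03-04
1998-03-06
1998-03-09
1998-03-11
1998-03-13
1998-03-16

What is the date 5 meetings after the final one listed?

1998-03-27

The gap pattern 2, 2, 3, 2, 2, 3 repeats every 3 events.
These are the Mondays, Wednesdays and Fridays of each week.
The following Wednesday is 1998-03-18.
The following Friday is 1998-03-20.
The following Monday is 1998-03-23.
Next Wednesday: 1998-03-25.
The following Friday is 1998-03-27.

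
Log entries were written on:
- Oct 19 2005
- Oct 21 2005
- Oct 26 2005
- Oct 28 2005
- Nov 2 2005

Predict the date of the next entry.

Nov 4 2005

Gaps: 2, 5, 2, 5 days — not constant, but cyclic with period 2.
The events fall on every Wednesday and Friday.
The following Friday is Nov 4 2005.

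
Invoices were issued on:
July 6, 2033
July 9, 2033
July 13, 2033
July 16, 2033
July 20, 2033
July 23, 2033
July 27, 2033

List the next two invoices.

July 30, 2033; August 3, 2033

The gap pattern 3, 4, 3, 4, 3, 4 repeats every 2 events.
These are the Wednesdays and Saturdays of each week.
Next Saturday: July 30, 2033.
The following Wednesday is August 3, 2033.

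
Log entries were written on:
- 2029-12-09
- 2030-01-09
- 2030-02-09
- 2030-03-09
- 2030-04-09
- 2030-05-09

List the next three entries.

2030-06-09, 2030-07-09, 2030-08-09

Gaps: 31, 31, 28, 31, 30 days — not constant. Every event is on the 9th of the month.
Pattern: the 9th of each month.
Next: June 2030 → 2030-06-09.
Next: July 2030 → 2030-07-09.
Next: August 2030 → 2030-08-09.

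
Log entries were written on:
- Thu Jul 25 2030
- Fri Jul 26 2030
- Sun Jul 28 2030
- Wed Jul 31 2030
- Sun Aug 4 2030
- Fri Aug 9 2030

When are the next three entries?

Thu Aug 15 2030, Thu Aug 22 2030, Fri Aug 30 2030

The spacing grows by 1 each time: 1, 2, 3, 4, 5 days.
Next gap: 6 days. Fri Aug 9 2030 + 6 days = Thu Aug 15 2030.
Next gap: 7 days. Thu Aug 15 2030 + 7 days = Thu Aug 22 2030.
Next gap: 8 days. Thu Aug 22 2030 + 8 days = Fri Aug 30 2030.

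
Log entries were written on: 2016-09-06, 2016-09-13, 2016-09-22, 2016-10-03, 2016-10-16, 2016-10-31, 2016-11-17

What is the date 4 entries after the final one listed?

2017-02-13

Intervals are 7, 9, 11, 13, 15, 17 days — an arithmetic progression with common difference 2.
Next gap: 19 days. 2016-11-17 + 19 days = 2016-12-06.
Next gap: 21 days. 2016-12-06 + 21 days = 2016-12-27.
Next gap: 23 days. 2016-12-27 + 23 days = 2017-01-19.
Next gap: 25 days. 2017-01-19 + 25 days = 2017-02-13.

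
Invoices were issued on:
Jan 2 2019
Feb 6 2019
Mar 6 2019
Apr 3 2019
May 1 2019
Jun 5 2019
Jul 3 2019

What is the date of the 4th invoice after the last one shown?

Nov 6 2019

Gaps: 35, 28, 28, 28, 35, 28 days — a mix of 28 and 35. Every date is a Wednesday.
Each is the 1st Wednesday of its month.
1st Wednesday of August 2019: Aug 7 2019.
September 2019 — 1st Wednesday is Sep 4 2019.
October 2019 — 1st Wednesday is Oct 2 2019.
November 2019 — 1st Wednesday is Nov 6 2019.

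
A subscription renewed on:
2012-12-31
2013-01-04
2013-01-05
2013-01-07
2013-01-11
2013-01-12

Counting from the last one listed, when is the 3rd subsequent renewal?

Gaps: 4, 1, 2, 4, 1 days — not constant, but cyclic with period 3.
The events fall on every Monday, Friday and Saturday.
The following Monday is 2013-01-14.
Next Friday: 2013-01-18.
Next Saturday: 2013-01-19.

2013-01-19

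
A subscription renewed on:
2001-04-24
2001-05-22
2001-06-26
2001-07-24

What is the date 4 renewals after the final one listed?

These are Tuesdays at 28- or 35-day spacing (28, 35, 28).
The pattern: 4th Tuesday of the month.
4th Tuesday of August 2001: 2001-08-28.
September 2001 — 4th Tuesday is 2001-09-25.
4th Tuesday of October 2001: 2001-10-23.
4th Tuesday of November 2001: 2001-11-27.

2001-11-27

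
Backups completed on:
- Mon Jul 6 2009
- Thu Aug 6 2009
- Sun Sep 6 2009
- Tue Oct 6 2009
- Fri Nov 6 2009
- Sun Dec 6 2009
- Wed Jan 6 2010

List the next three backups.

Sat Feb 6 2010, Sat Mar 6 2010, Tue Apr 6 2010

Gaps: 31, 31, 30, 31, 30, 31 days — not constant. Every event is on the 6th of the month.
Pattern: the 6th of each month.
February 2010: Sat Feb 6 2010.
March 2010: Sat Mar 6 2010.
April 2010: Tue Apr 6 2010.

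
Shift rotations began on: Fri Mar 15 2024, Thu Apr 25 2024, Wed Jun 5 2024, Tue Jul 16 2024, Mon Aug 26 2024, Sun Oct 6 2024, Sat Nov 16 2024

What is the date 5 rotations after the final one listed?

Mon Jun 9 2025

Gaps between consecutive events: 41, 41, 41, 41, 41, 41 days — a constant 41-day interval.
Sat Nov 16 2024 + 41 days = Fri Dec 27 2024.
Fri Dec 27 2024 + 41 days = Thu Feb 6 2025.
Thu Feb 6 2025 + 41 days = Wed Mar 19 2025.
Wed Mar 19 2025 + 41 days = Tue Apr 29 2025.
Tue Apr 29 2025 + 41 days = Mon Jun 9 2025.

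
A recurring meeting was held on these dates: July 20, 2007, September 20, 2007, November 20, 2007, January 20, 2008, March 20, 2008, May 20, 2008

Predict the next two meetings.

Each date is the 20th; the gaps (62, 61, 61, 60, 61) track the month lengths.
The rule is the 20th of every 2 months.
July 2008: July 20, 2008.
Next: September 2008 → September 20, 2008.

July 20, 2008; September 20, 2008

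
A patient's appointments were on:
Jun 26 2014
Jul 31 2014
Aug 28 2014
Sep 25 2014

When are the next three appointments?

Oct 30 2014, Nov 27 2014, Dec 25 2014

All Thursdays; the gaps (35, 28, 28) vary with month length.
This is the last Thursday of each month.
October 2014 ends with Thursday Oct 30 2014.
November 2014 ends with Thursday Nov 27 2014.
Last Thursday of December 2014: Dec 25 2014.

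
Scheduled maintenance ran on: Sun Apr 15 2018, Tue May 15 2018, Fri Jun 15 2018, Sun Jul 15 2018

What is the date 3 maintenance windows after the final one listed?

Mon Oct 15 2018

Gaps: 30, 31, 30 days — not constant. Every event is on the 15th of the month.
Pattern: the 15th of each month.
Next: August 2018 → Wed Aug 15 2018.
Next: September 2018 → Sat Sep 15 2018.
October 2018: Mon Oct 15 2018.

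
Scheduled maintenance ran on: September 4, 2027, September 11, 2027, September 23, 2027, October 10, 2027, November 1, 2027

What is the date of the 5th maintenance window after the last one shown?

May 4, 2028

Gaps: 7, 12, 17, 22 days — each gap is 5 larger than the previous one.
Next gap: 27 days. November 1, 2027 + 27 days = November 28, 2027.
Next gap: 32 days. November 28, 2027 + 32 days = December 30, 2027.
Next gap: 37 days. December 30, 2027 + 37 days = February 5, 2028.
Next gap: 42 days. February 5, 2028 + 42 days = March 18, 2028.
Next gap: 47 days. March 18, 2028 + 47 days = May 4, 2028.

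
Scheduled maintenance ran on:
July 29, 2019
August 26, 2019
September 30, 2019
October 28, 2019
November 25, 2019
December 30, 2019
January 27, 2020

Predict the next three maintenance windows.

February 24, 2020; March 30, 2020; April 27, 2020

All Mondays; the gaps (28, 35, 28, 28, 35, 28) vary with month length.
This is the last Monday of each month.
February 2020 ends with Monday February 24, 2020.
March 2020 ends with Monday March 30, 2020.
April 2020 ends with Monday April 27, 2020.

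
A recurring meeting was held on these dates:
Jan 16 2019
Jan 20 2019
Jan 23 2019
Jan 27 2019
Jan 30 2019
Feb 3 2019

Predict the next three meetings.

Every event lands on a Wednesday or Sunday (gaps cycle 4, 3, 4, 3, 4).
So the schedule is: every Wednesday and Sunday.
Next Wednesday: Feb 6 2019.
The following Sunday is Feb 10 2019.
The following Wednesday is Feb 13 2019.

Feb 6 2019, Feb 10 2019, Feb 13 2019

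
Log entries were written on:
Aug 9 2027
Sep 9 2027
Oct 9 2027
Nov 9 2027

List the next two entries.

Dec 9 2027, Jan 9 2028

The day-of-month is always 9 (31, 30, 31 days between events).
So this recurs on the 9th of each month.
December 2027: Dec 9 2027.
Next: January 2028 → Jan 9 2028.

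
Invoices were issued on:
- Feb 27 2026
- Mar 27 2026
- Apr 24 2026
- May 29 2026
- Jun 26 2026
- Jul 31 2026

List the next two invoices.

All Fridays; the gaps (28, 28, 35, 28, 35) vary with month length.
This is the last Friday of each month.
Last Friday of August 2026: Aug 28 2026.
Last Friday of September 2026: Sep 25 2026.

Aug 28 2026, Sep 25 2026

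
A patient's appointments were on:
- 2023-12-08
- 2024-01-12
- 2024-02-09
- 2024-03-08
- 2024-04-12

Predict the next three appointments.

2024-05-10, 2024-06-14, 2024-07-12

All dates are Fridays, 35, 28, 28, 35 days apart.
Specifically, the 2nd Friday of each month.
2nd Friday of May 2024: 2024-05-10.
2nd Friday of June 2024: 2024-06-14.
2nd Friday of July 2024: 2024-07-12.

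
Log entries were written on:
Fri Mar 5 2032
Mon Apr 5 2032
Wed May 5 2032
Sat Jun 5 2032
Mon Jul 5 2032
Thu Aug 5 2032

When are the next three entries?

The day-of-month is always 5 (31, 30, 31, 30, 31 days between events).
So this recurs on the 5th of each month.
September 2032: Sun Sep 5 2032.
Next: October 2032 → Tue Oct 5 2032.
November 2032: Fri Nov 5 2032.

Sun Sep 5 2032, Tue Oct 5 2032, Fri Nov 5 2032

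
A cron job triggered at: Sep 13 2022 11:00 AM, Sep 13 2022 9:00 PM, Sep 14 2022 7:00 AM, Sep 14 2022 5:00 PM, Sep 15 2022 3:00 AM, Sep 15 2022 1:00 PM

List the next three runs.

Sep 15 2022 11:00 PM, Sep 16 2022 9:00 AM, Sep 16 2022 7:00 PM

Spacing: 10, 10, 10, 10, 10 h — constant 10 h.
Sep 15 2022 1:00 PM + 10 h = Sep 15 2022 11:00 PM.
Sep 15 2022 11:00 PM + 10 h = Sep 16 2022 9:00 AM.
Sep 16 2022 9:00 AM + 10 h = Sep 16 2022 7:00 PM.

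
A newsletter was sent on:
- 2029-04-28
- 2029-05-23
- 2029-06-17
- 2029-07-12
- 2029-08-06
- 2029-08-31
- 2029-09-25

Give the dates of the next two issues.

Gaps between consecutive events: 25, 25, 25, 25, 25, 25 days — a constant 25-day interval.
2029-09-25 + 25 days = 2029-10-20.
2029-10-20 + 25 days = 2029-11-14.

2029-10-20, 2029-11-14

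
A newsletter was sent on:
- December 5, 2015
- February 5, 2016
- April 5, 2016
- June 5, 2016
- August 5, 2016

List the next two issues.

October 5, 2016; December 5, 2016

The day-of-month is always 5 (62, 60, 61, 61 days between events).
So this recurs on the 5th of every 2 months.
Next: October 2016 → October 5, 2016.
December 2016: December 5, 2016.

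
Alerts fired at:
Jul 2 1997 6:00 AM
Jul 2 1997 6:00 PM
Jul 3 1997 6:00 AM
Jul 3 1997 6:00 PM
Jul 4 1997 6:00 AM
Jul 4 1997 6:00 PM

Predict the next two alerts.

Jul 5 1997 6:00 AM, Jul 5 1997 6:00 PM

The interval is a steady 12 hours (12, 12, 12, 12, 12).
Jul 4 1997 6:00 PM + 12 h = Jul 5 1997 6:00 AM.
Jul 5 1997 6:00 AM + 12 h = Jul 5 1997 6:00 PM.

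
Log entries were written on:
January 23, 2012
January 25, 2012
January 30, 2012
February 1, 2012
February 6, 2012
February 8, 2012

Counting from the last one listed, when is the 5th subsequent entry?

Gaps: 2, 5, 2, 5, 2 days — not constant, but cyclic with period 2.
The events fall on every Monday and Wednesday.
The following Monday is February 13, 2012.
Next Wednesday: February 15, 2012.
The following Monday is February 20, 2012.
The following Wednesday is February 22, 2012.
The following Monday is February 27, 2012.

February 27, 2012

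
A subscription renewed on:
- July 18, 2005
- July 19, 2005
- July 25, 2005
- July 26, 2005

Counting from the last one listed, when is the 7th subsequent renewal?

Every event lands on a Monday or Tuesday (gaps cycle 1, 6, 1).
So the schedule is: every Monday and Tuesday.
The following Monday is August 1, 2005.
The following Tuesday is August 2, 2005.
Next Monday: August 8, 2005.
The following Tuesday is August 9, 2005.
The following Monday is August 15, 2005.
The following Tuesday is August 16, 2005.
The following Monday is August 22, 2005.

August 22, 2005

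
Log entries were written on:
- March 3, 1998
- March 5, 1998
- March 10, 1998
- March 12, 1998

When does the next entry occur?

Every event lands on a Tuesday or Thursday (gaps cycle 2, 5, 2).
So the schedule is: every Tuesday and Thursday.
The following Tuesday is March 17, 1998.

March 17, 1998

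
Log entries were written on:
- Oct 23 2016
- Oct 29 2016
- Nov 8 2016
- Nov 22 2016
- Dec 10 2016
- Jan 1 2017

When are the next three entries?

Jan 27 2017, Feb 26 2017, Apr 1 2017

The spacing grows by 4 each time: 6, 10, 14, 18, 22 days.
Next gap: 26 days. Jan 1 2017 + 26 days = Jan 27 2017.
Next gap: 30 days. Jan 27 2017 + 30 days = Feb 26 2017.
Next gap: 34 days. Feb 26 2017 + 34 days = Apr 1 2017.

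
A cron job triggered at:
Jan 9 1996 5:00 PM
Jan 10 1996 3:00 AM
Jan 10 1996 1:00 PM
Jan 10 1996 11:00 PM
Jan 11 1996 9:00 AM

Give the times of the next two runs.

Jan 11 1996 7:00 PM, Jan 12 1996 5:00 AM

Gaps: 10, 10, 10, 10 hours — each event is 10 hours after the previous one.
Jan 11 1996 9:00 AM + 10 h = Jan 11 1996 7:00 PM.
Jan 11 1996 7:00 PM + 10 h = Jan 12 1996 5:00 AM.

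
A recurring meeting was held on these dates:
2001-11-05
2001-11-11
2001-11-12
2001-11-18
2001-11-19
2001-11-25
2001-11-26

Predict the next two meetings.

The gap pattern 6, 1, 6, 1, 6, 1 repeats every 2 events.
These are the Mondays and Sundays of each week.
The following Sunday is 2001-12-02.
The following Monday is 2001-12-03.

2001-12-02, 2001-12-03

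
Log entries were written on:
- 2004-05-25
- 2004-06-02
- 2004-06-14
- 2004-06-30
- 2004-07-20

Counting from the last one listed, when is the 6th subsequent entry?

2005-02-09

Intervals are 8, 12, 16, 20 days — an arithmetic progression with common difference 4.
Next gap: 24 days. 2004-07-20 + 24 days = 2004-08-13.
Next gap: 28 days. 2004-08-13 + 28 days = 2004-09-10.
Next gap: 32 days. 2004-09-10 + 32 days = 2004-10-12.
Next gap: 36 days. 2004-10-12 + 36 days = 2004-11-17.
Next gap: 40 days. 2004-11-17 + 40 days = 2004-12-27.
Next gap: 44 days. 2004-12-27 + 44 days = 2005-02-09.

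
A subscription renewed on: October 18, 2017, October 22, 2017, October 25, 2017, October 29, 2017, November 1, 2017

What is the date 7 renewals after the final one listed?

November 26, 2017

Gaps: 4, 3, 4, 3 days — not constant, but cyclic with period 2.
The events fall on every Wednesday and Sunday.
The following Sunday is November 5, 2017.
Next Wednesday: November 8, 2017.
The following Sunday is November 12, 2017.
The following Wednesday is November 15, 2017.
Next Sunday: November 19, 2017.
The following Wednesday is November 22, 2017.
Next Sunday: November 26, 2017.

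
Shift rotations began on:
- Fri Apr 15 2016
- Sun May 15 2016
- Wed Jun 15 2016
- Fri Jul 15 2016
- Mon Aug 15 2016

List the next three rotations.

The day-of-month is always 15 (30, 31, 30, 31 days between events).
So this recurs on the 15th of each month.
Next: September 2016 → Thu Sep 15 2016.
Next: October 2016 → Sat Oct 15 2016.
November 2016: Tue Nov 15 2016.

Thu Sep 15 2016, Sat Oct 15 2016, Tue Nov 15 2016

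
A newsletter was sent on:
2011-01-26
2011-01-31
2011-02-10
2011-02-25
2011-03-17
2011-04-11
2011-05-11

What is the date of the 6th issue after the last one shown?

2012-02-20

Intervals are 5, 10, 15, 20, 25, 30 days — an arithmetic progression with common difference 5.
Next gap: 35 days. 2011-05-11 + 35 days = 2011-06-15.
Next gap: 40 days. 2011-06-15 + 40 days = 2011-07-25.
Next gap: 45 days. 2011-07-25 + 45 days = 2011-09-08.
Next gap: 50 days. 2011-09-08 + 50 days = 2011-10-28.
Next gap: 55 days. 2011-10-28 + 55 days = 2011-12-22.
Next gap: 60 days. 2011-12-22 + 60 days = 2012-02-20.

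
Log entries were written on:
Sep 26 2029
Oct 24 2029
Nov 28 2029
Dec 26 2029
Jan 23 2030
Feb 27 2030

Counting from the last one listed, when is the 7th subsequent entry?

Sep 25 2030

Gaps: 28, 35, 28, 28, 35 days — a mix of 28 and 35. Every date is a Wednesday.
Each is the 4th Wednesday of its month.
4th Wednesday of March 2030: Mar 27 2030.
4th Wednesday of April 2030: Apr 24 2030.
May 2030 — 4th Wednesday is May 22 2030.
June 2030 — 4th Wednesday is Jun 26 2030.
July 2030 — 4th Wednesday is Jul 24 2030.
August 2030 — 4th Wednesday is Aug 28 2030.
September 2030 — 4th Wednesday is Sep 25 2030.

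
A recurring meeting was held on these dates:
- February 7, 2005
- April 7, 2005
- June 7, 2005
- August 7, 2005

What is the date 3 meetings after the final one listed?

Gaps: 59, 61, 61 days — not constant. Every event is on the 7th of the month.
Pattern: the 7th of every 2 months.
Next: October 2005 → October 7, 2005.
December 2005: December 7, 2005.
February 2006: February 7, 2006.

February 7, 2006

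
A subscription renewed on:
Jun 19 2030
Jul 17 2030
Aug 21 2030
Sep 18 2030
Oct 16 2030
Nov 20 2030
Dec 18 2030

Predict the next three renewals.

Gaps: 28, 35, 28, 28, 35, 28 days — a mix of 28 and 35. Every date is a Wednesday.
Each is the 3rd Wednesday of its month.
3rd Wednesday of January 2031: Jan 15 2031.
3rd Wednesday of February 2031: Feb 19 2031.
March 2031 — 3rd Wednesday is Mar 19 2031.

Jan 15 2031, Feb 19 2031, Mar 19 2031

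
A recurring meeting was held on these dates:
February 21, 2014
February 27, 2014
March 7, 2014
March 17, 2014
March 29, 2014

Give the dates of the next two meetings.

April 12, 2014; April 28, 2014

Gaps: 6, 8, 10, 12 days — each gap is 2 larger than the previous one.
Next gap: 14 days. March 29, 2014 + 14 days = April 12, 2014.
Next gap: 16 days. April 12, 2014 + 16 days = April 28, 2014.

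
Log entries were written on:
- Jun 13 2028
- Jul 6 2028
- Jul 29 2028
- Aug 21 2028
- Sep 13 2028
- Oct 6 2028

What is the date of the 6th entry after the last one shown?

The spacing is 23, 23, 23, 23, 23 days — always 23 days.
Oct 6 2028 + 23 days = Oct 29 2028.
Oct 29 2028 + 23 days = Nov 21 2028.
Nov 21 2028 + 23 days = Dec 14 2028.
Dec 14 2028 + 23 days = Jan 6 2029.
Jan 6 2029 + 23 days = Jan 29 2029.
Jan 29 2029 + 23 days = Feb 21 2029.

Feb 21 2029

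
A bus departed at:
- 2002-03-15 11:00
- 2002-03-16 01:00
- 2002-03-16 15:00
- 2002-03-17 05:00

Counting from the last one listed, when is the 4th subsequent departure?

2002-03-19 13:00

The interval is a steady 14 hours (14, 14, 14).
2002-03-17 05:00 + 14 h = 2002-03-17 19:00.
2002-03-17 19:00 + 14 h = 2002-03-18 09:00.
2002-03-18 09:00 + 14 h = 2002-03-18 23:00.
2002-03-18 23:00 + 14 h = 2002-03-19 13:00.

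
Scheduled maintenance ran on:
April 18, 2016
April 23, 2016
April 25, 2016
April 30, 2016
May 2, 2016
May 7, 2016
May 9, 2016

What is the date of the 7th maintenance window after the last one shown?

June 4, 2016

Every event lands on a Monday or Saturday (gaps cycle 5, 2, 5, 2, 5, 2).
So the schedule is: every Monday and Saturday.
Next Saturday: May 14, 2016.
The following Monday is May 16, 2016.
The following Saturday is May 21, 2016.
Next Monday: May 23, 2016.
Next Saturday: May 28, 2016.
The following Monday is May 30, 2016.
Next Saturday: June 4, 2016.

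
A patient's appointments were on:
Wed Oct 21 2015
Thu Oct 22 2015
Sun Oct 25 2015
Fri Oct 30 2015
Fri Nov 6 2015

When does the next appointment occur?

Intervals are 1, 3, 5, 7 days — an arithmetic progression with common difference 2.
Next gap: 9 days. Fri Nov 6 2015 + 9 days = Sun Nov 15 2015.

Sun Nov 15 2015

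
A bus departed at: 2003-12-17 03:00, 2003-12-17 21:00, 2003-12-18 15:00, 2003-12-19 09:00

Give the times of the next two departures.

2003-12-20 03:00, 2003-12-20 21:00

Spacing: 18, 18, 18 h — constant 18 h.
2003-12-19 09:00 + 18 h = 2003-12-20 03:00.
2003-12-20 03:00 + 18 h = 2003-12-20 21:00.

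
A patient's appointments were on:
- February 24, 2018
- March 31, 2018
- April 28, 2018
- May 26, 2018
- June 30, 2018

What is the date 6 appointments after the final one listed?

December 29, 2018

Every date is a Saturday; gaps 35, 28, 28, 35 days.
Each is the last Saturday of its month (at least one falls on the 29th or later, ruling out '4th Saturday').
Last Saturday of July 2018: July 28, 2018.
August 2018 ends with Saturday August 25, 2018.
Last Saturday of September 2018: September 29, 2018.
October 2018 ends with Saturday October 27, 2018.
Last Saturday of November 2018: November 24, 2018.
December 2018 ends with Saturday December 29, 2018.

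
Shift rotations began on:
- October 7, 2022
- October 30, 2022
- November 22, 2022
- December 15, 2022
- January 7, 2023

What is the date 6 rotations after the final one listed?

The spacing is 23, 23, 23, 23 days — always 23 days.
January 7, 2023 + 23 days = January 30, 2023.
January 30, 2023 + 23 days = February 22, 2023.
February 22, 2023 + 23 days = March 17, 2023.
March 17, 2023 + 23 days = April 9, 2023.
April 9, 2023 + 23 days = May 2, 2023.
May 2, 2023 + 23 days = May 25, 2023.

May 25, 2023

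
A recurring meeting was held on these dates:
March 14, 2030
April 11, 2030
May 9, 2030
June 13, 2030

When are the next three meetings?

July 11, 2030; August 8, 2030; September 12, 2030

All dates are Thursdays, 28, 28, 35 days apart.
Specifically, the 2nd Thursday of each month.
July 2030 — 2nd Thursday is July 11, 2030.
August 2030 — 2nd Thursday is August 8, 2030.
2nd Thursday of September 2030: September 12, 2030.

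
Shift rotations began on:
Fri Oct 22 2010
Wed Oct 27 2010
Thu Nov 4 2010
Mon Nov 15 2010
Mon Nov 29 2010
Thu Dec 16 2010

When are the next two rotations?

Gaps: 5, 8, 11, 14, 17 days — each gap is 3 larger than the previous one.
Next gap: 20 days. Thu Dec 16 2010 + 20 days = Wed Jan 5 2011.
Next gap: 23 days. Wed Jan 5 2011 + 23 days = Fri Jan 28 2011.

Wed Jan 5 2011, Fri Jan 28 2011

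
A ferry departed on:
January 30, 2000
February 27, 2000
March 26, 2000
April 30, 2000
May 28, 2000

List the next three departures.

These are Sundays with 28, 28, 35, 28-day gaps.
Each is the final Sunday of its month — January 30, 2000 is past the 28th, so '4th Sunday' doesn't fit.
Last Sunday of June 2000: June 25, 2000.
Last Sunday of July 2000: July 30, 2000.
August 2000 ends with Sunday August 27, 2000.

June 25, 2000; July 30, 2000; August 27, 2000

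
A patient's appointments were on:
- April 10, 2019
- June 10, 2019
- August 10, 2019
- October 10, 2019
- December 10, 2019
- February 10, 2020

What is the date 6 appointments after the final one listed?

February 10, 2021

Each date is the 10th; the gaps (61, 61, 61, 61, 62) track the month lengths.
The rule is the 10th of every 2 months.
April 2020: April 10, 2020.
Next: June 2020 → June 10, 2020.
August 2020: August 10, 2020.
October 2020: October 10, 2020.
Next: December 2020 → December 10, 2020.
February 2021: February 10, 2021.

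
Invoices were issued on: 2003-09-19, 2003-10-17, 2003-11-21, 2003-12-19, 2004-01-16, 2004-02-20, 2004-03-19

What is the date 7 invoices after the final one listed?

Gaps: 28, 35, 28, 28, 35, 28 days — a mix of 28 and 35. Every date is a Friday.
Each is the 3rd Friday of its month.
3rd Friday of April 2004: 2004-04-16.
May 2004 — 3rd Friday is 2004-05-21.
3rd Friday of June 2004: 2004-06-18.
3rd Friday of July 2004: 2004-07-16.
3rd Friday of August 2004: 2004-08-20.
September 2004 — 3rd Friday is 2004-09-17.
3rd Friday of October 2004: 2004-10-15.

2004-10-15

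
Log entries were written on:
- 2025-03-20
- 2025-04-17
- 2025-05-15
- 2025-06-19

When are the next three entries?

2025-07-17, 2025-08-21, 2025-09-18

All dates are Thursdays, 28, 28, 35 days apart.
Specifically, the 3rd Thursday of each month.
July 2025 — 3rd Thursday is 2025-07-17.
3rd Thursday of August 2025: 2025-08-21.
September 2025 — 3rd Thursday is 2025-09-18.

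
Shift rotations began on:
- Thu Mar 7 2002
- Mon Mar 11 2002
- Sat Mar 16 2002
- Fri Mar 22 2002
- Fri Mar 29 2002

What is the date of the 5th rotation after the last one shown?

Sat May 18 2002

The spacing grows by 1 each time: 4, 5, 6, 7 days.
Next gap: 8 days. Fri Mar 29 2002 + 8 days = Sat Apr 6 2002.
Next gap: 9 days. Sat Apr 6 2002 + 9 days = Mon Apr 15 2002.
Next gap: 10 days. Mon Apr 15 2002 + 10 days = Thu Apr 25 2002.
Next gap: 11 days. Thu Apr 25 2002 + 11 days = Mon May 6 2002.
Next gap: 12 days. Mon May 6 2002 + 12 days = Sat May 18 2002.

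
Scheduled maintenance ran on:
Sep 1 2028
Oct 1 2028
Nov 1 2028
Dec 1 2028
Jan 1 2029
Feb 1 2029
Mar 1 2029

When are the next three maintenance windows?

Apr 1 2029, May 1 2029, Jun 1 2029

The day-of-month is always 1 (30, 31, 30, 31, 31, 28 days between events).
So this recurs on the 1st of each month.
April 2029: Apr 1 2029.
Next: May 2029 → May 1 2029.
June 2029: Jun 1 2029.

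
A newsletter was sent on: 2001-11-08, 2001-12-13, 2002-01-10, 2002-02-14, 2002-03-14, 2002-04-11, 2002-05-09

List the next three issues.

Gaps: 35, 28, 35, 28, 28, 28 days — a mix of 28 and 35. Every date is a Thursday.
Each is the 2nd Thursday of its month.
June 2002 — 2nd Thursday is 2002-06-13.
July 2002 — 2nd Thursday is 2002-07-11.
2nd Thursday of August 2002: 2002-08-08.

2002-06-13, 2002-07-11, 2002-08-08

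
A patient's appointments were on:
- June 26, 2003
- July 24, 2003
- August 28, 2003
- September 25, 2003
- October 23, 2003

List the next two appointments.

November 27, 2003; December 25, 2003

All dates are Thursdays, 28, 35, 28, 28 days apart.
Specifically, the 4th Thursday of each month.
4th Thursday of November 2003: November 27, 2003.
December 2003 — 4th Thursday is December 25, 2003.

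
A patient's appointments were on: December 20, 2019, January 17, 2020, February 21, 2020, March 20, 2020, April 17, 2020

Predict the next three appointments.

All dates are Fridays, 28, 35, 28, 28 days apart.
Specifically, the 3rd Friday of each month.
May 2020 — 3rd Friday is May 15, 2020.
3rd Friday of June 2020: June 19, 2020.
July 2020 — 3rd Friday is July 17, 2020.

May 15, 2020; June 19, 2020; July 17, 2020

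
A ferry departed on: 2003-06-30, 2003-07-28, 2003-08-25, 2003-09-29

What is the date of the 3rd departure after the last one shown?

2003-12-29

All Mondays; the gaps (28, 28, 35) vary with month length.
This is the last Monday of each month.
October 2003 ends with Monday 2003-10-27.
Last Monday of November 2003: 2003-11-24.
Last Monday of December 2003: 2003-12-29.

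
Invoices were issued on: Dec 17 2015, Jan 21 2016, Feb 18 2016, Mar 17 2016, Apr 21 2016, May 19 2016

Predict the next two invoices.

Gaps: 35, 28, 28, 35, 28 days — a mix of 28 and 35. Every date is a Thursday.
Each is the 3rd Thursday of its month.
June 2016 — 3rd Thursday is Jun 16 2016.
3rd Thursday of July 2016: Jul 21 2016.

Jun 16 2016, Jul 21 2016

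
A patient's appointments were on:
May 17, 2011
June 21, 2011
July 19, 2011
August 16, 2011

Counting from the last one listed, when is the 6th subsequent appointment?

February 21, 2012

All dates are Tuesdays, 35, 28, 28 days apart.
Specifically, the 3rd Tuesday of each month.
3rd Tuesday of September 2011: September 20, 2011.
3rd Tuesday of October 2011: October 18, 2011.
3rd Tuesday of November 2011: November 15, 2011.
December 2011 — 3rd Tuesday is December 20, 2011.
3rd Tuesday of January 2012: January 17, 2012.
February 2012 — 3rd Tuesday is February 21, 2012.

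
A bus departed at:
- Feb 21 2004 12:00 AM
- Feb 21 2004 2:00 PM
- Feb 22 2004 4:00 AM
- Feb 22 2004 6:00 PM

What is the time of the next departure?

Gaps: 14, 14, 14 hours — each event is 14 hours after the previous one.
Feb 22 2004 6:00 PM + 14 h = Feb 23 2004 8:00 AM.

Feb 23 2004 8:00 AM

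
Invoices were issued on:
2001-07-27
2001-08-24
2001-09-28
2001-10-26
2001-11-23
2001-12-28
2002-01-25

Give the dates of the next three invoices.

2002-02-22, 2002-03-22, 2002-04-26

Gaps: 28, 35, 28, 28, 35, 28 days — a mix of 28 and 35. Every date is a Friday.
Each is the 4th Friday of its month.
February 2002 — 4th Friday is 2002-02-22.
March 2002 — 4th Friday is 2002-03-22.
4th Friday of April 2002: 2002-04-26.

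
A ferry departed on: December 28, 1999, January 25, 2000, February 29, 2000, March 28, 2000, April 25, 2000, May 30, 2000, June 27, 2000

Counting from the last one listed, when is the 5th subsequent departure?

November 28, 2000

Every date is a Tuesday; gaps 28, 35, 28, 28, 35, 28 days.
Each is the last Tuesday of its month (at least one falls on the 29th or later, ruling out '4th Tuesday').
Last Tuesday of July 2000: July 25, 2000.
August 2000 ends with Tuesday August 29, 2000.
September 2000 ends with Tuesday September 26, 2000.
Last Tuesday of October 2000: October 31, 2000.
Last Tuesday of November 2000: November 28, 2000.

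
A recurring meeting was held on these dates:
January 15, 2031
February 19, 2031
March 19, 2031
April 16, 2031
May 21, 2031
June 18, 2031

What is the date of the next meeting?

July 16, 2031

All dates are Wednesdays, 35, 28, 28, 35, 28 days apart.
Specifically, the 3rd Wednesday of each month.
3rd Wednesday of July 2031: July 16, 2031.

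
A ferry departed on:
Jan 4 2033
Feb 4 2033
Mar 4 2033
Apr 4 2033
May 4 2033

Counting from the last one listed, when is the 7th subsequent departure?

The day-of-month is always 4 (31, 28, 31, 30 days between events).
So this recurs on the 4th of each month.
Next: June 2033 → Jun 4 2033.
Next: July 2033 → Jul 4 2033.
August 2033: Aug 4 2033.
Next: September 2033 → Sep 4 2033.
Next: October 2033 → Oct 4 2033.
Next: November 2033 → Nov 4 2033.
December 2033: Dec 4 2033.

Dec 4 2033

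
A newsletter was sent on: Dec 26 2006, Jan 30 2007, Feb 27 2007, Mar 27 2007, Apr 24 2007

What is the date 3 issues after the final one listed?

These are Tuesdays with 35, 28, 28, 28-day gaps.
Each is the final Tuesday of its month — Jan 30 2007 is past the 28th, so '4th Tuesday' doesn't fit.
May 2007 ends with Tuesday May 29 2007.
June 2007 ends with Tuesday Jun 26 2007.
Last Tuesday of July 2007: Jul 31 2007.

Jul 31 2007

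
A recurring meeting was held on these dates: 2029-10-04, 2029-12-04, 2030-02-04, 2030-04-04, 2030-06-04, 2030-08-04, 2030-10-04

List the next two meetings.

2030-12-04, 2031-02-04

The day-of-month is always 4 (61, 62, 59, 61, 61, 61 days between events).
So this recurs on the 4th of every 2 months.
December 2030: 2030-12-04.
Next: February 2031 → 2031-02-04.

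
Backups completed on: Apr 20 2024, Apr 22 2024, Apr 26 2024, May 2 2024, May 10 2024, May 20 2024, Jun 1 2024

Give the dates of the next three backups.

The spacing grows by 2 each time: 2, 4, 6, 8, 10, 12 days.
Next gap: 14 days. Jun 1 2024 + 14 days = Jun 15 2024.
Next gap: 16 days. Jun 15 2024 + 16 days = Jul 1 2024.
Next gap: 18 days. Jul 1 2024 + 18 days = Jul 19 2024.

Jun 15 2024, Jul 1 2024, Jul 19 2024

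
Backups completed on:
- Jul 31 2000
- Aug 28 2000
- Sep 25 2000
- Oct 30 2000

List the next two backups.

Every date is a Monday; gaps 28, 28, 35 days.
Each is the last Monday of its month (at least one falls on the 29th or later, ruling out '4th Monday').
November 2000 ends with Monday Nov 27 2000.
Last Monday of December 2000: Dec 25 2000.

Nov 27 2000, Dec 25 2000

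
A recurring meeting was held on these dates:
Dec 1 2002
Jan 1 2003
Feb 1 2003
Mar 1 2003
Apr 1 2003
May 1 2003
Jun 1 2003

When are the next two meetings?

Each date is the 1st; the gaps (31, 31, 28, 31, 30, 31) track the month lengths.
The rule is the 1st of each month.
July 2003: Jul 1 2003.
Next: August 2003 → Aug 1 2003.

Jul 1 2003, Aug 1 2003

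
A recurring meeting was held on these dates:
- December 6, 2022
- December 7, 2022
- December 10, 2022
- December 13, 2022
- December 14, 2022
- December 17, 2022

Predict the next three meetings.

December 20, 2022; December 21, 2022; December 24, 2022

Every event lands on a Tuesday or Wednesday or Saturday (gaps cycle 1, 3, 3, 1, 3).
So the schedule is: every Tuesday, Wednesday and Saturday.
The following Tuesday is December 20, 2022.
Next Wednesday: December 21, 2022.
The following Saturday is December 24, 2022.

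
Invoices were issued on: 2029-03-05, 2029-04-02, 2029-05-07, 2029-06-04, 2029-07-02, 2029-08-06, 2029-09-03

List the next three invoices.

2029-10-01, 2029-11-05, 2029-12-03

These are Mondays at 28- or 35-day spacing (28, 35, 28, 28, 35, 28).
The pattern: 1st Monday of the month.
October 2029 — 1st Monday is 2029-10-01.
November 2029 — 1st Monday is 2029-11-05.
1st Monday of December 2029: 2029-12-03.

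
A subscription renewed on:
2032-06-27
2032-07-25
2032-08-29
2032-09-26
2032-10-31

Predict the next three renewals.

2032-11-28, 2032-12-26, 2033-01-30

These are Sundays with 28, 35, 28, 35-day gaps.
Each is the final Sunday of its month — 2032-08-29 is past the 28th, so '4th Sunday' doesn't fit.
November 2032 ends with Sunday 2032-11-28.
December 2032 ends with Sunday 2032-12-26.
January 2033 ends with Sunday 2033-01-30.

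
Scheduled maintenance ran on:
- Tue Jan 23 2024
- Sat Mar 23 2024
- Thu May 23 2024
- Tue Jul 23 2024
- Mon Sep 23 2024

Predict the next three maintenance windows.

Sat Nov 23 2024, Thu Jan 23 2025, Sun Mar 23 2025

Each date is the 23rd; the gaps (60, 61, 61, 62) track the month lengths.
The rule is the 23rd of every 2 months.
November 2024: Sat Nov 23 2024.
Next: January 2025 → Thu Jan 23 2025.
March 2025: Sun Mar 23 2025.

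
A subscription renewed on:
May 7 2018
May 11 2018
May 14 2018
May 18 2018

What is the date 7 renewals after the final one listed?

The gap pattern 4, 3, 4 repeats every 2 events.
These are the Mondays and Fridays of each week.
Next Monday: May 21 2018.
Next Friday: May 25 2018.
The following Monday is May 28 2018.
Next Friday: Jun 1 2018.
The following Monday is Jun 4 2018.
The following Friday is Jun 8 2018.
The following Monday is Jun 11 2018.

Jun 11 2018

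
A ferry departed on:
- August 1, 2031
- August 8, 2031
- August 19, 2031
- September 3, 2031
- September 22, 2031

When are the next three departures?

Gaps: 7, 11, 15, 19 days — each gap is 4 larger than the previous one.
Next gap: 23 days. September 22, 2031 + 23 days = October 15, 2031.
Next gap: 27 days. October 15, 2031 + 27 days = November 11, 2031.
Next gap: 31 days. November 11, 2031 + 31 days = December 12, 2031.

October 15, 2031; November 11, 2031; December 12, 2031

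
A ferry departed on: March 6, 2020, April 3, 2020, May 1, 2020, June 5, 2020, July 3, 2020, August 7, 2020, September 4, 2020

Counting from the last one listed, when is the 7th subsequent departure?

April 2, 2021

Gaps: 28, 28, 35, 28, 35, 28 days — a mix of 28 and 35. Every date is a Friday.
Each is the 1st Friday of its month.
October 2020 — 1st Friday is October 2, 2020.
1st Friday of November 2020: November 6, 2020.
December 2020 — 1st Friday is December 4, 2020.
1st Friday of January 2021: January 1, 2021.
1st Friday of February 2021: February 5, 2021.
1st Friday of March 2021: March 5, 2021.
April 2021 — 1st Friday is April 2, 2021.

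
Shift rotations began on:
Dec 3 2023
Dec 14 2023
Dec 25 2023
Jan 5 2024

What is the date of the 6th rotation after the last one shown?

Mar 11 2024

Every event comes 11 days after the last (11, 11, 11).
Jan 5 2024 + 11 days = Jan 16 2024.
Jan 16 2024 + 11 days = Jan 27 2024.
Jan 27 2024 + 11 days = Feb 7 2024.
Feb 7 2024 + 11 days = Feb 18 2024.
Feb 18 2024 + 11 days = Feb 29 2024.
Feb 29 2024 + 11 days = Mar 11 2024.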